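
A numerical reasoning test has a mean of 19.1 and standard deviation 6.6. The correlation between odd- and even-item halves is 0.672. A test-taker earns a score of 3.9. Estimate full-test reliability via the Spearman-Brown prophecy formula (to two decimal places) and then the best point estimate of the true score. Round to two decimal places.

6.94

Spearman-Brown: ρ = 2r/(1 + r) = 2(0.672)/(1 + 0.672) = 1.3440/1.672 = 0.8038 → 0.80
Regress the observed score toward the mean by the unreliability: T̂ = 0.80·3.9 + 0.20·19.1 = 3.120 + 3.820 = 6.940.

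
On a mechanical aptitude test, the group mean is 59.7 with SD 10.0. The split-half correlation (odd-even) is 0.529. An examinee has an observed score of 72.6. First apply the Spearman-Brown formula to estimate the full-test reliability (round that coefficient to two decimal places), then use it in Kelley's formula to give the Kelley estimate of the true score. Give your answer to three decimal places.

Spearman-Brown: ρ = 2r/(1 + r) = 2(0.529)/(1 + 0.529) = 1.0580/1.529 = 0.6920 → 0.69
Kelley's formula gives T̂ = 0.69·72.6 + 0.31·59.7 = 50.094 + 18.507 = 68.6010.

68.601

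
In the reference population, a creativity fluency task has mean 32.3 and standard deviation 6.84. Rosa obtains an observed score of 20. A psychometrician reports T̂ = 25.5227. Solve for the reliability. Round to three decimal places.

0.551

T̂ = ρX + (1 − ρ)μ  ⇒  T̂ − μ = ρ(X − μ)
ρ = (T̂ − μ)/(X − μ) = (25.5227 − 32.3) / (20 − 32.3) = -6.7773 / -12.3 = 0.55100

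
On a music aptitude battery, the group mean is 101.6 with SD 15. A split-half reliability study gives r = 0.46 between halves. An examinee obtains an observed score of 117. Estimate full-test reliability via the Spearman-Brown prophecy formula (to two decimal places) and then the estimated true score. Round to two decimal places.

Spearman-Brown: ρ = 2r/(1 + r) = 2(0.46)/(1 + 0.46) = 0.920/1.46 = 0.6301 → 0.63
T̂ = 0.63(117) + 0.37(101.6) = 73.71 + 37.592 = 111.302 → 111.30

111.30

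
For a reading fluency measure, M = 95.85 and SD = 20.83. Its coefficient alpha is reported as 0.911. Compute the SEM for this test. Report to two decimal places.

SEM = SD · √(1 − ρ) = 20.83 × √0.089 = 20.83 × 0.2983 = 6.214

6.21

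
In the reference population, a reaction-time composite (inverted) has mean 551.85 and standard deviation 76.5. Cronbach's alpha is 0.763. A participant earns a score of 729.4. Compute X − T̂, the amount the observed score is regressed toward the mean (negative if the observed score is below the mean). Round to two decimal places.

T̂ = ρX + (1 − ρ)μ
  = 0.763 × 729.4 + 0.237 × 551.85
  = 556.5322 + 130.78845
  = 687.3207
  ≈ 687.321
X − T̂ = 729.4 − 687.321 = 42.079 → 42.08

42.08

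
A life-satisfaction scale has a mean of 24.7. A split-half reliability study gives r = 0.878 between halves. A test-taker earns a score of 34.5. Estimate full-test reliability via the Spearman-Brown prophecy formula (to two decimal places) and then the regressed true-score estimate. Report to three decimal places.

Spearman-Brown: ρ = 2r/(1 + r) = 2(0.878)/(1 + 0.878) = 1.7560/1.878 = 0.9350 → 0.94
T̂ = 0.94(34.5) + 0.06(24.7) = 32.430 + 1.482 = 33.9120 → 33.912

33.912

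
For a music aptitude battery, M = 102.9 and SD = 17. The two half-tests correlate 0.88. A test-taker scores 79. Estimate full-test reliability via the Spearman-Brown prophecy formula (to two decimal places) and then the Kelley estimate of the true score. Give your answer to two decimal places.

Spearman-Brown: ρ = 2r/(1 + r) = 2(0.88)/(1 + 0.88) = 1.760/1.88 = 0.9362 → 0.94
Weight the observed score by reliability and the mean by (1 − reliability): T̂ = 0.94·79 + 0.06·102.9 = 74.26 + 6.174 = 80.434.

80.43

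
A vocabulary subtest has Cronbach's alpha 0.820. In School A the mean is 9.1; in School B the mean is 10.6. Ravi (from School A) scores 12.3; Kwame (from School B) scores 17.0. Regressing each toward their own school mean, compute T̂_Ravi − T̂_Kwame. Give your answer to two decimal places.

T̂_Ravi = 0.820(12.3) + 0.180(9.1) = 11.7240
T̂_Kwame = 0.820(17.0) + 0.180(10.6) = 15.8480
Difference = 11.7240 − 15.8480 = -4.1240

-4.12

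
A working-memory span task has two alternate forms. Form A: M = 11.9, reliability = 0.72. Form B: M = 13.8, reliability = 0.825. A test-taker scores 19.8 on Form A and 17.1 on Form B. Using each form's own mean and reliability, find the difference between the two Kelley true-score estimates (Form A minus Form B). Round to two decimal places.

1.07

T̂_A = 0.72(19.8) + 0.28(11.9) = 17.5880
T̂_B = 0.825(17.1) + 0.175(13.8) = 16.5225
T̂_A − T̂_B = 1.0655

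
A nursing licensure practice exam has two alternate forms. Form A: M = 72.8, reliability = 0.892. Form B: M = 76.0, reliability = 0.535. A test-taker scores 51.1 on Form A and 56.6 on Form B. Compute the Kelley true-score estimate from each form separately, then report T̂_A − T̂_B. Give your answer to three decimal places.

T̂_A = 0.892(51.1) + 0.108(72.8) = 53.44360
T̂_B = 0.535(56.6) + 0.465(76.0) = 65.62100
T̂_A − T̂_B = -12.17740

-12.177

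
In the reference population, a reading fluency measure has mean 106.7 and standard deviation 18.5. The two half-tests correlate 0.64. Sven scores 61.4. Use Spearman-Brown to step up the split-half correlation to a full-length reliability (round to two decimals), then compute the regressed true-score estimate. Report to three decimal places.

71.366

Spearman-Brown: ρ = 2r/(1 + r) = 2(0.64)/(1 + 0.64) = 1.280/1.64 = 0.7805 → 0.78
Kelley's formula gives T̂ = 0.78·61.4 + 0.22·106.7 = 47.892 + 23.474 = 71.3660.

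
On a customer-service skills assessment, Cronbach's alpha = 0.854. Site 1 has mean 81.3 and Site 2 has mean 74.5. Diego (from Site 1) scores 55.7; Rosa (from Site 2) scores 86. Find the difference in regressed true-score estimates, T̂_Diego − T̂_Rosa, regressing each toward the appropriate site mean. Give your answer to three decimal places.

-24.883

T̂_Diego = 0.854(55.7) + 0.146(81.3) = 59.43760
T̂_Rosa = 0.854(86) + 0.146(74.5) = 84.32100
Difference = 59.43760 − 84.32100 = -24.88340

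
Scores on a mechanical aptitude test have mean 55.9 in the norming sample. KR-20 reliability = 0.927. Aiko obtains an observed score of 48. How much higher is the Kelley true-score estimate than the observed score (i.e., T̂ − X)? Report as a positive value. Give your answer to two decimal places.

T̂ = ρX + (1 − ρ)μ
  = 0.927 × 48 + 0.073 × 55.9
  = 44.496 + 4.0807
  = 48.5767
  ≈ 48.577
T̂ − X = 48.577 − 48 = 0.577 → 0.58

0.58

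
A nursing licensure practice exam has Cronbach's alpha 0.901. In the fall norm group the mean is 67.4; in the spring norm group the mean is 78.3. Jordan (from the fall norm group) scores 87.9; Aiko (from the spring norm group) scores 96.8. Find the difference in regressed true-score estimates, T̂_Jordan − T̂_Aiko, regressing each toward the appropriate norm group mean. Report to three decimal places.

T̂_Jordan = 0.901(87.9) + 0.099(67.4) = 85.87050
T̂_Aiko = 0.901(96.8) + 0.099(78.3) = 94.96850
Difference = 85.87050 − 94.96850 = -9.09800

-9.098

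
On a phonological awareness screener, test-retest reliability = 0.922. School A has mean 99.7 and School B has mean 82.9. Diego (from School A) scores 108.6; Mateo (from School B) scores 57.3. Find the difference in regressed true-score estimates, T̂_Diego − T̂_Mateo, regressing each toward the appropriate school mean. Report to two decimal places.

T̂_Diego = 0.922(108.6) + 0.078(99.7) = 107.9058
T̂_Mateo = 0.922(57.3) + 0.078(82.9) = 59.2968
Difference = 107.9058 − 59.2968 = 48.6090

48.61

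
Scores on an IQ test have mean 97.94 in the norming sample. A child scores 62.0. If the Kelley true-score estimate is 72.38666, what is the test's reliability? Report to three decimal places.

0.711

T̂ = ρX + (1 − ρ)μ  ⇒  T̂ − μ = ρ(X − μ)
ρ = (T̂ − μ)/(X − μ) = (72.38666 − 97.94) / (62.0 − 97.94) = -25.55334 / -35.94 = 0.71100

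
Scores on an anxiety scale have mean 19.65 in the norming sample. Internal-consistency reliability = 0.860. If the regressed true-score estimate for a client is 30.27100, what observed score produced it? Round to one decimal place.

T̂ = ρX + (1 − ρ)μ  ⇒  X = (T̂ − (1 − ρ)μ) / ρ
X = (30.27100 − 0.140 × 19.65) / 0.860 = (30.27100 − 2.75100) / 0.860 = 27.52000 / 0.860 = 32.000

32.0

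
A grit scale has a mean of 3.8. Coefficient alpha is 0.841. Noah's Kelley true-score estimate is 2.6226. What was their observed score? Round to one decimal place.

2.4

T̂ = ρX + (1 − ρ)μ  ⇒  X = (T̂ − (1 − ρ)μ) / ρ
X = (2.6226 − 0.159 × 3.8) / 0.841 = (2.6226 − 0.6042) / 0.841 = 2.0184 / 0.841 = 2.400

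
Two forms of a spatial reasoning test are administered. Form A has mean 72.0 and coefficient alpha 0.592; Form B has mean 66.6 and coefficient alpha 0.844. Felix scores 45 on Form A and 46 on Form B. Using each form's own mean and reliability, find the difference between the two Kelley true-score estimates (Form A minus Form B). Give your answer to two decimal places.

6.80

T̂_A = 0.592(45) + 0.408(72.0) = 56.0160
T̂_B = 0.844(46) + 0.156(66.6) = 49.2136
T̂_A − T̂_B = 6.8024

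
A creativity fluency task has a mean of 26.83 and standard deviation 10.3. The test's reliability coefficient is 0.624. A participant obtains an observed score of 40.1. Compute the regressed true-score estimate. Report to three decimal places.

Regress the observed score toward the mean by the unreliability: T̂ = 0.624·40.1 + 0.376·26.83 = 25.0224 + 10.08808 = 35.1105.

35.110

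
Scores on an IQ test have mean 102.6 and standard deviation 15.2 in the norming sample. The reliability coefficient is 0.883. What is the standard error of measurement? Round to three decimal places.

5.199

SEM = SD · √(1 − ρ) = 15.2 × √0.117 = 15.2 × 0.3421 = 5.1992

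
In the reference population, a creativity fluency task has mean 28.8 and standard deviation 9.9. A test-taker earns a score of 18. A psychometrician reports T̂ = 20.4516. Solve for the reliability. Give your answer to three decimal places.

T̂ = ρX + (1 − ρ)μ  ⇒  T̂ − μ = ρ(X − μ)
ρ = (T̂ − μ)/(X − μ) = (20.4516 − 28.8) / (18 − 28.8) = -8.3484 / -10.8 = 0.77300

0.773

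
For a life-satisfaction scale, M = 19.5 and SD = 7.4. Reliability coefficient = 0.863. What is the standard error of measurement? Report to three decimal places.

2.739

SEM = SD · √(1 − ρ) = 7.4 × √0.137 = 7.4 × 0.3701 = 2.7390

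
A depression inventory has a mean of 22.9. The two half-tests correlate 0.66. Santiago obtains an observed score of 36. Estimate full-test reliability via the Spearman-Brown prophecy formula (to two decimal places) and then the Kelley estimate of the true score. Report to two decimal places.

33.38

Spearman-Brown: ρ = 2r/(1 + r) = 2(0.66)/(1 + 0.66) = 1.320/1.66 = 0.7952 → 0.80
Regress the observed score toward the mean by the unreliability: T̂ = 0.80·36 + 0.20·22.9 = 28.80 + 4.580 = 33.380.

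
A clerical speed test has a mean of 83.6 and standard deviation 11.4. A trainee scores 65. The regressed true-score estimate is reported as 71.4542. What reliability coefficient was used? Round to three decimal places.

0.653

T̂ = ρX + (1 − ρ)μ  ⇒  T̂ − μ = ρ(X − μ)
ρ = (T̂ − μ)/(X − μ) = (71.4542 − 83.6) / (65 − 83.6) = -12.1458 / -18.6 = 0.65300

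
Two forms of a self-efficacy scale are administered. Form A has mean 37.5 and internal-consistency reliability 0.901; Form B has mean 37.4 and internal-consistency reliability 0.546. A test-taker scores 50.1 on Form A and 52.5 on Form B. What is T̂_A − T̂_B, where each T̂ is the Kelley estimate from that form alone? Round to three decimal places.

T̂_A = 0.901(50.1) + 0.099(37.5) = 48.85260
T̂_B = 0.546(52.5) + 0.454(37.4) = 45.64460
T̂_A − T̂_B = 3.20800

3.208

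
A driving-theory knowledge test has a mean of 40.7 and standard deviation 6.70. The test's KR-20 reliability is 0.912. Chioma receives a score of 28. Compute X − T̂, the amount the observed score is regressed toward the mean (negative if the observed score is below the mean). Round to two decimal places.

-1.12

T̂ = ρX + (1 − ρ)μ
  = 0.912 × 28 + 0.088 × 40.7
  = 25.536 + 3.5816
  = 29.1176
  ≈ 29.118
X − T̂ = 28 − 29.118 = -1.118 → -1.12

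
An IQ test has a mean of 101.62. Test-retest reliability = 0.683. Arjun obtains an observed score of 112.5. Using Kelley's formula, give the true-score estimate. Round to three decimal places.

109.051

T̂ = 0.683(112.5) + 0.317(101.62) = 76.8375 + 32.21354 = 109.0510 → 109.051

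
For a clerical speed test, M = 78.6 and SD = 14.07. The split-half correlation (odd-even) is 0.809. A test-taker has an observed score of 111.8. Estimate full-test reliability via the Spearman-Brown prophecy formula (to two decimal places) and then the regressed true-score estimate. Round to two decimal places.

Spearman-Brown: ρ = 2r/(1 + r) = 2(0.809)/(1 + 0.809) = 1.6180/1.809 = 0.8944 → 0.89
T̂ = ρX + (1 − ρ)μ
  = 0.89 × 111.8 + 0.11 × 78.6
  = 99.502 + 8.646
  = 108.148
  ≈ 108.15

108.15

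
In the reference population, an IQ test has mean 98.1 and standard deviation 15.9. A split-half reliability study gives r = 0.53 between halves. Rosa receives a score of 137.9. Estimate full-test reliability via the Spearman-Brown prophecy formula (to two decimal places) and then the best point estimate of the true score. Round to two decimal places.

Spearman-Brown: ρ = 2r/(1 + r) = 2(0.53)/(1 + 0.53) = 1.060/1.53 = 0.6928 → 0.69
T̂ = 0.69(137.9) + 0.31(98.1) = 95.151 + 30.411 = 125.562 → 125.56

125.56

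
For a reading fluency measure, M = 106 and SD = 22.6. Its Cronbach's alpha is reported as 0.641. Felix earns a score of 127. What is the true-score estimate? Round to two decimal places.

T̂ = ρX + (1 − ρ)μ
  = 0.641 × 127 + 0.359 × 106
  = 81.407 + 38.054
  = 119.461
  ≈ 119.46

119.46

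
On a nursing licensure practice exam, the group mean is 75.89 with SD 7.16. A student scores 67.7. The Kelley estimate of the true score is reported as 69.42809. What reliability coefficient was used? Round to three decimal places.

0.789

T̂ = ρX + (1 − ρ)μ  ⇒  T̂ − μ = ρ(X − μ)
ρ = (T̂ − μ)/(X − μ) = (69.42809 − 75.89) / (67.7 − 75.89) = -6.46191 / -8.19 = 0.78900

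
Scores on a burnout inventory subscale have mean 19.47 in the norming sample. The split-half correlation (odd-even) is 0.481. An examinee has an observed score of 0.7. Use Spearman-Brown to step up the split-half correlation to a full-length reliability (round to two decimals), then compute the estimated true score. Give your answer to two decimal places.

Spearman-Brown: ρ = 2r/(1 + r) = 2(0.481)/(1 + 0.481) = 0.9620/1.481 = 0.6496 → 0.65
T̂ = ρX + (1 − ρ)μ
  = 0.65 × 0.7 + 0.35 × 19.47
  = 0.455 + 6.8145
  = 7.269
  ≈ 7.27

7.27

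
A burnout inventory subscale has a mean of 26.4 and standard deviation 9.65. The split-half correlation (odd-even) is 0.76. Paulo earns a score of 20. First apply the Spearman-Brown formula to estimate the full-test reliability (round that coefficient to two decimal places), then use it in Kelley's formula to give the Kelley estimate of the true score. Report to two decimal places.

Spearman-Brown: ρ = 2r/(1 + r) = 2(0.76)/(1 + 0.76) = 1.520/1.76 = 0.8636 → 0.86
T̂ = ρX + (1 − ρ)μ
  = 0.86 × 20 + 0.14 × 26.4
  = 17.20 + 3.696
  = 20.896
  ≈ 20.90

20.90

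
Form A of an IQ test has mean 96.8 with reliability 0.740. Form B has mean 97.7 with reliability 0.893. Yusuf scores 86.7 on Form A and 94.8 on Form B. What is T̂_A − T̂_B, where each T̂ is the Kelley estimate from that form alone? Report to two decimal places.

T̂_A = 0.740(86.7) + 0.260(96.8) = 89.3260
T̂_B = 0.893(94.8) + 0.107(97.7) = 95.1103
T̂_A − T̂_B = -5.7843

-5.78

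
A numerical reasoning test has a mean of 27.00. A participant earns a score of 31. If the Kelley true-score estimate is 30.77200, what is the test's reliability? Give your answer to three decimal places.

T̂ = ρX + (1 − ρ)μ  ⇒  T̂ − μ = ρ(X − μ)
ρ = (T̂ − μ)/(X − μ) = (30.77200 − 27.00) / (31 − 27.00) = 3.77200 / 4.00 = 0.94300

0.943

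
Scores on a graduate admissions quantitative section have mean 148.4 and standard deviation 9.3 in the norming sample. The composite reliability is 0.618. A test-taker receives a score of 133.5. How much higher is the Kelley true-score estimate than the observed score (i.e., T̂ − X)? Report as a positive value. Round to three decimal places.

5.692

T̂ = ρX + (1 − ρ)μ
  = 0.618 × 133.5 + 0.382 × 148.4
  = 82.5030 + 56.6888
  = 139.19180
  ≈ 139.1918
T̂ − X = 139.1918 − 133.5 = 5.6918 → 5.692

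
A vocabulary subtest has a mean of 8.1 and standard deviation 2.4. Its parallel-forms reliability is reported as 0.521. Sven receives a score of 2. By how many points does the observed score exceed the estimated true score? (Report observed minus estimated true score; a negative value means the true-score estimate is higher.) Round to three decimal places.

-2.922

T̂ = ρX + (1 − ρ)μ
  = 0.521 × 2 + 0.479 × 8.1
  = 1.042 + 3.8799
  = 4.92190
  ≈ 4.9219
X − T̂ = 2 − 4.9219 = -2.9219 → -2.922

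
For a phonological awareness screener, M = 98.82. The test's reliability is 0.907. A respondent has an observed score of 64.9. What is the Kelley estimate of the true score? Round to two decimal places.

T̂ = 0.907(64.9) + 0.093(98.82) = 58.8643 + 9.19026 = 68.055 → 68.05

68.05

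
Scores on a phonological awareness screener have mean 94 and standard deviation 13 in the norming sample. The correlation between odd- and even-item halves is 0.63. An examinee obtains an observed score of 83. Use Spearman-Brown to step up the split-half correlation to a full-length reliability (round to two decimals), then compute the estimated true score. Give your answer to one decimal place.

85.5

Spearman-Brown: ρ = 2r/(1 + r) = 2(0.63)/(1 + 0.63) = 1.260/1.63 = 0.7730 → 0.77
T̂ = 0.77(83) + 0.23(94) = 63.91 + 21.62 = 85.53 → 85.5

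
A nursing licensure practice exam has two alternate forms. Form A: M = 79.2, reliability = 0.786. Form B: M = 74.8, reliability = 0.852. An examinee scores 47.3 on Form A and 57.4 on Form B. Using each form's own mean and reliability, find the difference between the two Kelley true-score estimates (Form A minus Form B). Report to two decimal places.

-5.85

T̂_A = 0.786(47.3) + 0.214(79.2) = 54.1266
T̂_B = 0.852(57.4) + 0.148(74.8) = 59.9752
T̂_A − T̂_B = -5.8486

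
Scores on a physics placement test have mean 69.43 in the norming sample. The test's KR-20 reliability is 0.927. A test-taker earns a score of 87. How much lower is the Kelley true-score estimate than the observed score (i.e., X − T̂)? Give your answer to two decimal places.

T̂ = ρX + (1 − ρ)μ
  = 0.927 × 87 + 0.073 × 69.43
  = 80.649 + 5.06839
  = 85.7174
  ≈ 85.717
X − T̂ = 87 − 85.717 = 1.283 → 1.28

1.28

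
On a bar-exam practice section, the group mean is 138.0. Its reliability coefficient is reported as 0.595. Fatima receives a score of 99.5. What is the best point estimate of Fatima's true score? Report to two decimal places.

T̂ = ρX + (1 − ρ)μ
  = 0.595 × 99.5 + 0.405 × 138.0
  = 59.2025 + 55.8900
  = 115.093
  ≈ 115.09

115.09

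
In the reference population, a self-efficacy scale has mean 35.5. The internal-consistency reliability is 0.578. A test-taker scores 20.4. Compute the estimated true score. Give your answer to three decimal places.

T̂ = ρX + (1 − ρ)μ
  = 0.578 × 20.4 + 0.422 × 35.5
  = 11.7912 + 14.9810
  = 26.7722
  ≈ 26.772

26.772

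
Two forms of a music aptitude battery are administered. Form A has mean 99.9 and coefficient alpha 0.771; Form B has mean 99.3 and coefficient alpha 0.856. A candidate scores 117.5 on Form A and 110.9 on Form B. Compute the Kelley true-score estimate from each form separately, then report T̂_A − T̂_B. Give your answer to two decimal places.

T̂_A = 0.771(117.5) + 0.229(99.9) = 113.4696
T̂_B = 0.856(110.9) + 0.144(99.3) = 109.2296
T̂_A − T̂_B = 4.2400

4.24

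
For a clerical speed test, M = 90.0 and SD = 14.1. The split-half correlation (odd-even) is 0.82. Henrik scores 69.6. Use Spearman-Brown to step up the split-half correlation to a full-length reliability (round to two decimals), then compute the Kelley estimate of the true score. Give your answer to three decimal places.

Spearman-Brown: ρ = 2r/(1 + r) = 2(0.82)/(1 + 0.82) = 1.640/1.82 = 0.9011 → 0.90
T̂ = ρX + (1 − ρ)μ
  = 0.90 × 69.6 + 0.10 × 90.0
  = 62.640 + 9.000
  = 71.6400
  ≈ 71.640

71.640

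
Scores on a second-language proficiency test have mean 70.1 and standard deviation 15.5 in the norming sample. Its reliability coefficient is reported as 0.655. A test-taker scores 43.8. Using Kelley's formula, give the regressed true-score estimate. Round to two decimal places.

52.87

T̂ = 0.655(43.8) + 0.345(70.1) = 28.6890 + 24.1845 = 52.873 → 52.87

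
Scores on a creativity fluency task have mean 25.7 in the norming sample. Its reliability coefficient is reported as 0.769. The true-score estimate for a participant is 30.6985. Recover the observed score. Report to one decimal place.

T̂ = ρX + (1 − ρ)μ  ⇒  X = (T̂ − (1 − ρ)μ) / ρ
X = (30.6985 − 0.231 × 25.7) / 0.769 = (30.6985 − 5.9367) / 0.769 = 24.7618 / 0.769 = 32.200

32.2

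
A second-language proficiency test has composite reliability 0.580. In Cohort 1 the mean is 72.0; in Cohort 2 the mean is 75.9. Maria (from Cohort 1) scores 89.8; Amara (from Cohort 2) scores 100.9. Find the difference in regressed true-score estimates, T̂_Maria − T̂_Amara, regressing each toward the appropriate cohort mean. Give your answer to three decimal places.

-8.076

T̂_Maria = 0.580(89.8) + 0.420(72.0) = 82.32400
T̂_Amara = 0.580(100.9) + 0.420(75.9) = 90.40000
Difference = 82.32400 − 90.40000 = -8.07600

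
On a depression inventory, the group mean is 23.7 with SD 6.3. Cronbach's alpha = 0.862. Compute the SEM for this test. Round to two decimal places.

SEM = SD · √(1 − ρ) = 6.3 × √0.138 = 6.3 × 0.3715 = 2.340

2.34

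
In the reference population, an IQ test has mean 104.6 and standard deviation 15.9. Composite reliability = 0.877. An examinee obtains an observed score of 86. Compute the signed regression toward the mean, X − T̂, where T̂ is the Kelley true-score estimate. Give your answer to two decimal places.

-2.29

T̂ = 0.877(86) + 0.123(104.6) = 75.422 + 12.8658 = 88.2878 → 88.288
X − T̂ = 86 − 88.288 = -2.288 → -2.29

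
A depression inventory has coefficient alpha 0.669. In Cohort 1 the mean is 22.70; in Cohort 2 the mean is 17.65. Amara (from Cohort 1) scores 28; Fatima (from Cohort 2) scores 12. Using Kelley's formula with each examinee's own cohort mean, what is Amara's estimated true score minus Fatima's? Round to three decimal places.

12.376

T̂_Amara = 0.669(28) + 0.331(22.70) = 26.24570
T̂_Fatima = 0.669(12) + 0.331(17.65) = 13.87015
Difference = 26.24570 − 13.87015 = 12.37555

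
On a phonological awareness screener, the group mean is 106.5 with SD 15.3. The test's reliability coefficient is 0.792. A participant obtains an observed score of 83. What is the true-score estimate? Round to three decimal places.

T̂ = ρX + (1 − ρ)μ
  = 0.792 × 83 + 0.208 × 106.5
  = 65.736 + 22.1520
  = 87.8880
  ≈ 87.888

87.888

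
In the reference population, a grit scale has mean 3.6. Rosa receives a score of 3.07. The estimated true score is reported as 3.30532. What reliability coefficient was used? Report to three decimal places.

0.556

T̂ = ρX + (1 − ρ)μ  ⇒  T̂ − μ = ρ(X − μ)
ρ = (T̂ − μ)/(X − μ) = (3.30532 − 3.6) / (3.07 − 3.6) = -0.29468 / -0.53 = 0.55600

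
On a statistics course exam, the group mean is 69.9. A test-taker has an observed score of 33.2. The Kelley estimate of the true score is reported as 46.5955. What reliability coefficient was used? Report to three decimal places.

T̂ = ρX + (1 − ρ)μ  ⇒  T̂ − μ = ρ(X − μ)
ρ = (T̂ − μ)/(X − μ) = (46.5955 − 69.9) / (33.2 − 69.9) = -23.3045 / -36.7 = 0.63500

0.635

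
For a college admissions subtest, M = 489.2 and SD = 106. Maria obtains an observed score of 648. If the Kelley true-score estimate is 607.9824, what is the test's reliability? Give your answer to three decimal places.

T̂ = ρX + (1 − ρ)μ  ⇒  T̂ − μ = ρ(X − μ)
ρ = (T̂ − μ)/(X − μ) = (607.9824 − 489.2) / (648 − 489.2) = 118.7824 / 158.8 = 0.74800

0.748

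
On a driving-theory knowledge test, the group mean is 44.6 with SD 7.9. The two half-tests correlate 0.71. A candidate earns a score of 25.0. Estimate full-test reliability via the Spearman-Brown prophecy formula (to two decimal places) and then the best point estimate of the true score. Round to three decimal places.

Spearman-Brown: ρ = 2r/(1 + r) = 2(0.71)/(1 + 0.71) = 1.420/1.71 = 0.8304 → 0.83
Kelley's formula gives T̂ = 0.83·25.0 + 0.17·44.6 = 20.750 + 7.582 = 28.3320.

28.332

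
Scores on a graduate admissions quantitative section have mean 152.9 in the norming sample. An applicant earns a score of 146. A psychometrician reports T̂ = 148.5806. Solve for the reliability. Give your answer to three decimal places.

T̂ = ρX + (1 − ρ)μ  ⇒  T̂ − μ = ρ(X − μ)
ρ = (T̂ − μ)/(X − μ) = (148.5806 − 152.9) / (146 − 152.9) = -4.3194 / -6.9 = 0.62600

0.626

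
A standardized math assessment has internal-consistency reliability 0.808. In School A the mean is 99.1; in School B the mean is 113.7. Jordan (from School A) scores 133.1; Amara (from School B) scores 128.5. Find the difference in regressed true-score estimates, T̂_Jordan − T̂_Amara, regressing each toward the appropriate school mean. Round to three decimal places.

T̂_Jordan = 0.808(133.1) + 0.192(99.1) = 126.57200
T̂_Amara = 0.808(128.5) + 0.192(113.7) = 125.65840
Difference = 126.57200 − 125.65840 = 0.91360

0.914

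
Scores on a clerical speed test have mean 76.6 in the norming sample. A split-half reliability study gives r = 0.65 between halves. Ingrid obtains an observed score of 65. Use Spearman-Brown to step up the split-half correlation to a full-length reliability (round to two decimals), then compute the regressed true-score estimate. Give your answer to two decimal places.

67.44

Spearman-Brown: ρ = 2r/(1 + r) = 2(0.65)/(1 + 0.65) = 1.300/1.65 = 0.7879 → 0.79
Regress the observed score toward the mean by the unreliability: T̂ = 0.79·65 + 0.21·76.6 = 51.35 + 16.086 = 67.436.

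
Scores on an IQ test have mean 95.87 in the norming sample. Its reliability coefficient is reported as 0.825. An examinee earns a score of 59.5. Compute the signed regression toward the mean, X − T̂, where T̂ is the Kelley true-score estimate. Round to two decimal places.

Regress the observed score toward the mean by the unreliability: T̂ = 0.825·59.5 + 0.175·95.87 = 49.0875 + 16.77725 = 65.8648.
X − T̂ = 59.5 − 65.865 = -6.365 → -6.36

-6.36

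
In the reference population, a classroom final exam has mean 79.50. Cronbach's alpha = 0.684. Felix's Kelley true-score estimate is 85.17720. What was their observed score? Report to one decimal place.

87.8

T̂ = ρX + (1 − ρ)μ  ⇒  X = (T̂ − (1 − ρ)μ) / ρ
X = (85.17720 − 0.316 × 79.50) / 0.684 = (85.17720 − 25.12200) / 0.684 = 60.05520 / 0.684 = 87.800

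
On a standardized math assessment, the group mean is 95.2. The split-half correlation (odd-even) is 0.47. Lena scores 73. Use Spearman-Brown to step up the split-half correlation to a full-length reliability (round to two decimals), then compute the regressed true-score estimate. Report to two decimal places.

80.99

Spearman-Brown: ρ = 2r/(1 + r) = 2(0.47)/(1 + 0.47) = 0.940/1.47 = 0.6395 → 0.64
T̂ = ρX + (1 − ρ)μ
  = 0.64 × 73 + 0.36 × 95.2
  = 46.72 + 34.272
  = 80.992
  ≈ 80.99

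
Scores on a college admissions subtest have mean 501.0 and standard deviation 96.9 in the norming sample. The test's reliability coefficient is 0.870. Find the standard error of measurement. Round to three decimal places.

SEM = SD · √(1 − ρ) = 96.9 × √0.130 = 96.9 × 0.3606 = 34.9378

34.938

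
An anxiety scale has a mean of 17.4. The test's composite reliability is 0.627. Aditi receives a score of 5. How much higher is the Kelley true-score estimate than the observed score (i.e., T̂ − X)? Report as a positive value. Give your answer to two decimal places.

T̂ = 0.627(5) + 0.373(17.4) = 3.135 + 6.4902 = 9.6252 → 9.625
T̂ − X = 9.625 − 5 = 4.625 → 4.63

4.63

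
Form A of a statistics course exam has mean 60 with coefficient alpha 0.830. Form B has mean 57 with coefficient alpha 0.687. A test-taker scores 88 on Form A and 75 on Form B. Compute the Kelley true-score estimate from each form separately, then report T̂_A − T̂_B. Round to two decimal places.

T̂_A = 0.830(88) + 0.170(60) = 83.2400
T̂_B = 0.687(75) + 0.313(57) = 69.3660
T̂_A − T̂_B = 13.8740

13.87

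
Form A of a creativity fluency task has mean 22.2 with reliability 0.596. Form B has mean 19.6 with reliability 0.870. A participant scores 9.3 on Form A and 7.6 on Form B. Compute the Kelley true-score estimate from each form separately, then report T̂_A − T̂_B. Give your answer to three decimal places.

T̂_A = 0.596(9.3) + 0.404(22.2) = 14.51160
T̂_B = 0.870(7.6) + 0.130(19.6) = 9.16000
T̂_A − T̂_B = 5.35160

5.352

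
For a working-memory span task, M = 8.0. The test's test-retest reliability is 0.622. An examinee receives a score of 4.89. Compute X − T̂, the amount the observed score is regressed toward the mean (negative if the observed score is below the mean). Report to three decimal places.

T̂ = ρX + (1 − ρ)μ
  = 0.622 × 4.89 + 0.378 × 8.0
  = 3.04158 + 3.0240
  = 6.06558
  ≈ 6.0656
X − T̂ = 4.89 − 6.0656 = -1.1756 → -1.176

-1.176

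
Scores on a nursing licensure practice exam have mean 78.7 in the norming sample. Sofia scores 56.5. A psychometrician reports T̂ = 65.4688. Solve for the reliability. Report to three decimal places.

T̂ = ρX + (1 − ρ)μ  ⇒  T̂ − μ = ρ(X − μ)
ρ = (T̂ − μ)/(X − μ) = (65.4688 − 78.7) / (56.5 − 78.7) = -13.2312 / -22.2 = 0.59600

0.596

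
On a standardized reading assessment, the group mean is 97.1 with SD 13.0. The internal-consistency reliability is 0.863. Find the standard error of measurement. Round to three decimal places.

4.812

SEM = SD · √(1 − ρ) = 13.0 × √0.137 = 13.0 × 0.3701 = 4.8118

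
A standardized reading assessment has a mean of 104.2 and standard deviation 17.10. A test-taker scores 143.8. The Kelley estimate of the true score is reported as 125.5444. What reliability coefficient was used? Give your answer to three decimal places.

T̂ = ρX + (1 − ρ)μ  ⇒  T̂ − μ = ρ(X − μ)
ρ = (T̂ − μ)/(X − μ) = (125.5444 − 104.2) / (143.8 − 104.2) = 21.3444 / 39.6 = 0.53900

0.539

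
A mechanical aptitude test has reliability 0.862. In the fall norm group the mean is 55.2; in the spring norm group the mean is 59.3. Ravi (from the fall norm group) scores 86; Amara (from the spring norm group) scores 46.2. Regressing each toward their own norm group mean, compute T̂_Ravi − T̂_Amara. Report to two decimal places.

33.74

T̂_Ravi = 0.862(86) + 0.138(55.2) = 81.7496
T̂_Amara = 0.862(46.2) + 0.138(59.3) = 48.0078
Difference = 81.7496 − 48.0078 = 33.7418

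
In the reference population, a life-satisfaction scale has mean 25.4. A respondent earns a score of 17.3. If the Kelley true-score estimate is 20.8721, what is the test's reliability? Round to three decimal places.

0.559

T̂ = ρX + (1 − ρ)μ  ⇒  T̂ − μ = ρ(X − μ)
ρ = (T̂ − μ)/(X − μ) = (20.8721 − 25.4) / (17.3 − 25.4) = -4.5279 / -8.1 = 0.55900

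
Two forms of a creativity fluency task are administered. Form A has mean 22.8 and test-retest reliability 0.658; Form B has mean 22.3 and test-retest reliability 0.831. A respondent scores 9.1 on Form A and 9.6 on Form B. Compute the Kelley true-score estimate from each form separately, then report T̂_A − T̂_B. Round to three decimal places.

2.039

T̂_A = 0.658(9.1) + 0.342(22.8) = 13.78540
T̂_B = 0.831(9.6) + 0.169(22.3) = 11.74630
T̂_A − T̂_B = 2.03910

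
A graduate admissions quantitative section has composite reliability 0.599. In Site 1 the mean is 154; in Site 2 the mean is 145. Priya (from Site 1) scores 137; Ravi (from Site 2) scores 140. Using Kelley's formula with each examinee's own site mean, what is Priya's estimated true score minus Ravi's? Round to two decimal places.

T̂_Priya = 0.599(137) + 0.401(154) = 143.8170
T̂_Ravi = 0.599(140) + 0.401(145) = 142.0050
Difference = 143.8170 − 142.0050 = 1.8120

1.81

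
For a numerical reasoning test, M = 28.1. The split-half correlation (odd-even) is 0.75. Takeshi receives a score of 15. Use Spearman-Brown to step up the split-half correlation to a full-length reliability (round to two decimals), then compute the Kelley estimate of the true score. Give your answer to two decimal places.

Spearman-Brown: ρ = 2r/(1 + r) = 2(0.75)/(1 + 0.75) = 1.500/1.75 = 0.8571 → 0.86
Kelley's formula gives T̂ = 0.86·15 + 0.14·28.1 = 12.90 + 3.934 = 16.834.

16.83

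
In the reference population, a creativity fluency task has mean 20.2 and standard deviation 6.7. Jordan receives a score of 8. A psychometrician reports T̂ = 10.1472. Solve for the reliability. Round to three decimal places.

T̂ = ρX + (1 − ρ)μ  ⇒  T̂ − μ = ρ(X − μ)
ρ = (T̂ − μ)/(X − μ) = (10.1472 − 20.2) / (8 − 20.2) = -10.0528 / -12.2 = 0.82400

0.824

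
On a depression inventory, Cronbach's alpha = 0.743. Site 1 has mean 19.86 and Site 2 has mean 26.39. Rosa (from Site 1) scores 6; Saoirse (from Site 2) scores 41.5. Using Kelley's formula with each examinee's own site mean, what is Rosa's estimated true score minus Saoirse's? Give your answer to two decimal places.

-28.05

T̂_Rosa = 0.743(6) + 0.257(19.86) = 9.5620
T̂_Saoirse = 0.743(41.5) + 0.257(26.39) = 37.6167
Difference = 9.5620 − 37.6167 = -28.0547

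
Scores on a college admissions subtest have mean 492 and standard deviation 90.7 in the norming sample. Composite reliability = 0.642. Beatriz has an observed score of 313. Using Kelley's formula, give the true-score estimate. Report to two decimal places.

377.08

T̂ = ρX + (1 − ρ)μ
  = 0.642 × 313 + 0.358 × 492
  = 200.946 + 176.136
  = 377.082
  ≈ 377.08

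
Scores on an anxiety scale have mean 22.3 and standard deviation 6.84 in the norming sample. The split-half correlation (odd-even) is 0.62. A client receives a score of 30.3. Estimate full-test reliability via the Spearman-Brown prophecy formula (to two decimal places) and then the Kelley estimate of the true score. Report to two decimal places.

Spearman-Brown: ρ = 2r/(1 + r) = 2(0.62)/(1 + 0.62) = 1.240/1.62 = 0.7654 → 0.77
T̂ = 0.77(30.3) + 0.23(22.3) = 23.331 + 5.129 = 28.460 → 28.46

28.46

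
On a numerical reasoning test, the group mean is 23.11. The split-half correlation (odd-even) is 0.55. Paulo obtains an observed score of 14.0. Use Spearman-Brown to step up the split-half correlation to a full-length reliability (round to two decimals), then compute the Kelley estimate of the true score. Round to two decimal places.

16.64

Spearman-Brown: ρ = 2r/(1 + r) = 2(0.55)/(1 + 0.55) = 1.100/1.55 = 0.7097 → 0.71
T̂ = 0.71(14.0) + 0.29(23.11) = 9.940 + 6.7019 = 16.642 → 16.64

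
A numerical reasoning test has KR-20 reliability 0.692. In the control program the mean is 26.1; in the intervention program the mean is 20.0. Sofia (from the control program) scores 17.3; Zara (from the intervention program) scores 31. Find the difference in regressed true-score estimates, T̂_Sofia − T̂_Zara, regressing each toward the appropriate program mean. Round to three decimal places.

-7.602

T̂_Sofia = 0.692(17.3) + 0.308(26.1) = 20.01040
T̂_Zara = 0.692(31) + 0.308(20.0) = 27.61200
Difference = 20.01040 − 27.61200 = -7.60160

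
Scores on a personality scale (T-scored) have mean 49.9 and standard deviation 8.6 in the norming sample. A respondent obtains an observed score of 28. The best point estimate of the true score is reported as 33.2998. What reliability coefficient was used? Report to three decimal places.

0.758

T̂ = ρX + (1 − ρ)μ  ⇒  T̂ − μ = ρ(X − μ)
ρ = (T̂ − μ)/(X − μ) = (33.2998 − 49.9) / (28 − 49.9) = -16.6002 / -21.9 = 0.75800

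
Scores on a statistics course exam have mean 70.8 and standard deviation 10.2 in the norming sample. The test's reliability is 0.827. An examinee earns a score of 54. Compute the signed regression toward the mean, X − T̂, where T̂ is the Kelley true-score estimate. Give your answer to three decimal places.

-2.906

Regress the observed score toward the mean by the unreliability: T̂ = 0.827·54 + 0.173·70.8 = 44.658 + 12.2484 = 56.90640.
X − T̂ = 54 − 56.9064 = -2.9064 → -2.906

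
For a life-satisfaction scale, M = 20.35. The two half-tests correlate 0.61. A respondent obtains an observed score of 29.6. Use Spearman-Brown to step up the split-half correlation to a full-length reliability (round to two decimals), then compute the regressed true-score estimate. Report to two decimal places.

Spearman-Brown: ρ = 2r/(1 + r) = 2(0.61)/(1 + 0.61) = 1.220/1.61 = 0.7578 → 0.76
T̂ = ρX + (1 − ρ)μ
  = 0.76 × 29.6 + 0.24 × 20.35
  = 22.496 + 4.8840
  = 27.380
  ≈ 27.38

27.38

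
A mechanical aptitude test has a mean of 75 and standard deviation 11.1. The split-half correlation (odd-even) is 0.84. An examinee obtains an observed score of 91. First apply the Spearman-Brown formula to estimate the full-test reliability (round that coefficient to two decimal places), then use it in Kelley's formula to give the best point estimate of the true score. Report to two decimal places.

89.56

Spearman-Brown: ρ = 2r/(1 + r) = 2(0.84)/(1 + 0.84) = 1.680/1.84 = 0.9130 → 0.91
T̂ = ρX + (1 − ρ)μ
  = 0.91 × 91 + 0.09 × 75
  = 82.81 + 6.75
  = 89.560
  ≈ 89.56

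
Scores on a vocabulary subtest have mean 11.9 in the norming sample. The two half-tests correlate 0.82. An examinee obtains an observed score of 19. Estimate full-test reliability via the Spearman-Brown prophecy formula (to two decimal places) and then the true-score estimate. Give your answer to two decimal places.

Spearman-Brown: ρ = 2r/(1 + r) = 2(0.82)/(1 + 0.82) = 1.640/1.82 = 0.9011 → 0.90
Regress the observed score toward the mean by the unreliability: T̂ = 0.90·19 + 0.10·11.9 = 17.10 + 1.190 = 18.290.

18.29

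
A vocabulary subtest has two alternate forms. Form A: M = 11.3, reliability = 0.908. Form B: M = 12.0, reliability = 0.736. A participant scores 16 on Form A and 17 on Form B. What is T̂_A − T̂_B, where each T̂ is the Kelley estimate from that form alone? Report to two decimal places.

T̂_A = 0.908(16) + 0.092(11.3) = 15.5676
T̂_B = 0.736(17) + 0.264(12.0) = 15.6800
T̂_A − T̂_B = -0.1124

-0.11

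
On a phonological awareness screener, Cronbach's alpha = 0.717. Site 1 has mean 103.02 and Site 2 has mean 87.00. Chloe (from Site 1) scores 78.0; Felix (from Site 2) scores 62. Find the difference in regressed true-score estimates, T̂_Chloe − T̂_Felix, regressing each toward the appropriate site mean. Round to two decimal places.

16.01

T̂_Chloe = 0.717(78.0) + 0.283(103.02) = 85.0807
T̂_Felix = 0.717(62) + 0.283(87.00) = 69.0750
Difference = 85.0807 − 69.0750 = 16.0057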